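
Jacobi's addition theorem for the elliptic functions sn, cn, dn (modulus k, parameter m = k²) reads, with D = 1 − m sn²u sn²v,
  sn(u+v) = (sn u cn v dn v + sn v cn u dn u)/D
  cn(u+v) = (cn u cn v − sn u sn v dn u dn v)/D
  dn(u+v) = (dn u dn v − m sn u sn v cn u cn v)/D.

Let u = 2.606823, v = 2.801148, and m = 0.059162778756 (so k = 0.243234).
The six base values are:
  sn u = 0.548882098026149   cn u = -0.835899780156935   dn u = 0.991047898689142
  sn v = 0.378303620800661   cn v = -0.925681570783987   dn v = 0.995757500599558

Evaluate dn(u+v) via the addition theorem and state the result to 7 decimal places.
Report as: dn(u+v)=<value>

dn(u+v)=0.9798371

m = k² = 0.059162778756
D = 1 − m·sn²u·sn²v = 0.9974491337224472
dn(u+v) = (dn u·dn v − m·sn u·sn v·cn u·cn v)/D = 0.9773376817949174/0.9974491337224472 = 0.9798371152497025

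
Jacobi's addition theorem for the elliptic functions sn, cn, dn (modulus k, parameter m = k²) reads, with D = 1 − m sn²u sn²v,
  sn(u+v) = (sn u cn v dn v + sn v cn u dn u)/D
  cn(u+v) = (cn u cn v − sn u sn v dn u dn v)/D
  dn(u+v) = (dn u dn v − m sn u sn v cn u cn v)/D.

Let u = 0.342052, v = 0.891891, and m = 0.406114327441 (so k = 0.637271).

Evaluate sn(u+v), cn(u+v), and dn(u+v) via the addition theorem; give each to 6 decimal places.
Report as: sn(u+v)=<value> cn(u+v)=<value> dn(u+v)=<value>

sn(u+v)=0.908754 cn(u+v)=0.417331 dn(u+v)=0.815240

sn u = 0.3329322940353986, cn u = 0.9429507344439193, dn u = 0.9772331856112973
sn v = 0.7520885337353354, cn v = 0.6590620892024008, dn v = 0.8776597542013331
m = k² = 0.406114327441
D = 1 − m·sn²u·sn²v = 0.9745376729037886
sn(u+v) = (sn u·cn v·dn v + sn v·cn u·dn u)/D = 0.8856153933804432/0.9745376729037886 = 0.9087543950369949
cn(u+v) = (cn u·cn v − sn u·sn v·dn u·dn v)/D = 0.4067051154292682/0.9745376729037886 = 0.4173313425815815
dn(u+v) = (dn u·dn v − m·sn u·sn v·cn u·cn v)/D = 0.7944823909173847/0.9745376729037886 = 0.8152403062573243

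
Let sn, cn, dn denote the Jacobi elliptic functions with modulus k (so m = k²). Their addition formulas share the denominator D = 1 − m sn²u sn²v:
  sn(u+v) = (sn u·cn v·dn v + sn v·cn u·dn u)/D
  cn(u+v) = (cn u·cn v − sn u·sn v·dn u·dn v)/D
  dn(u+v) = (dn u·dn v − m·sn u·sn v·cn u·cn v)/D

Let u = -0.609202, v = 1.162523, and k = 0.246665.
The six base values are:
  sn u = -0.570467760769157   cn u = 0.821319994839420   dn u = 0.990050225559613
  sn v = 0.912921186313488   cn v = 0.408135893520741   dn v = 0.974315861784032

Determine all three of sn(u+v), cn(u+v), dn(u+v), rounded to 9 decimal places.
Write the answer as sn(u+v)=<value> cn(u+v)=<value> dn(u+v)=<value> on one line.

sn(u+v)=0.524141229 cn(u+v)=0.851631359 dn(u+v)=0.991607178

m = k² = 0.060843622225
D = 1 − m·sn²u·sn²v = 0.9834977240617363
sn(u+v) = (sn u·cn v·dn v + sn v·cn u·dn u)/D = 0.515491705687906/0.9834977240617363 = 0.5241412288774625
cn(u+v) = (cn u·cn v − sn u·sn v·dn u·dn v)/D = 0.8375775036386713/0.9834977240617363 = 0.8516313593279803
dn(u+v) = (dn u·dn v − m·sn u·sn v·cn u·cn v)/D = 0.9752434025153822/0.9834977240617363 = 0.9916071777855625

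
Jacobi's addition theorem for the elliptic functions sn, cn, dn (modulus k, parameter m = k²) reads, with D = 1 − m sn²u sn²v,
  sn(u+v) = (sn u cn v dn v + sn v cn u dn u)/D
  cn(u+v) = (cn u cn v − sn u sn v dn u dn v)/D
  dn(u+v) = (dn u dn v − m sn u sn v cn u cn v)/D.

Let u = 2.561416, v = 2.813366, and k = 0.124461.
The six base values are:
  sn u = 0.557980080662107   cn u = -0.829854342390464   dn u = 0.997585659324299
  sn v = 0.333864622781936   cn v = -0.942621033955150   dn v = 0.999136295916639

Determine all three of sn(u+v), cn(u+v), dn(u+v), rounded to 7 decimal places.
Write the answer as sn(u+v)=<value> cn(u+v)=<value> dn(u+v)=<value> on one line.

sn(u+v)=-0.8023309 cn(u+v)=0.5968795 dn(u+v)=0.9950016

m = k² = 0.015490540521
D = 1 − m·sn²u·sn²v = 0.9994624179393528
sn(u+v) = (sn u·cn v·dn v + sn v·cn u·dn u)/D = -0.8018995756684048/0.9994624179393528 = -0.8023308943639179
cn(u+v) = (cn u·cn v − sn u·sn v·dn u·dn v)/D = 0.5965586269730829/0.9994624179393528 = 0.5968794986839435
dn(u+v) = (dn u·dn v − m·sn u·sn v·cn u·cn v)/D = 0.9944667125236916/0.9994624179393528 = 0.9950016075382193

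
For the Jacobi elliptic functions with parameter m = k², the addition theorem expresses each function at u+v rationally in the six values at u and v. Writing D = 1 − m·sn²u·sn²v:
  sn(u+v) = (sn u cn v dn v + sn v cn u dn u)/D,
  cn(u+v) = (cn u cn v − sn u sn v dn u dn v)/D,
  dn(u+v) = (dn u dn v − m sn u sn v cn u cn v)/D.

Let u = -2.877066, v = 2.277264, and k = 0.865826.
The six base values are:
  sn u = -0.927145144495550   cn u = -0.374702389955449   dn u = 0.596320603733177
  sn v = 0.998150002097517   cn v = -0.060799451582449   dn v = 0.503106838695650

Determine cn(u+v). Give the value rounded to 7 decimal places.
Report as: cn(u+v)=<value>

cn(u+v)=0.8392156

m = k² = 0.749654662276
D = 1 − m·sn²u·sn²v = 0.3579803407024518
cn(u+v) = (cn u·cn v − sn u·sn v·dn u·dn v)/D = 0.300422684529385/0.3579803407024518 = 0.8392155947443272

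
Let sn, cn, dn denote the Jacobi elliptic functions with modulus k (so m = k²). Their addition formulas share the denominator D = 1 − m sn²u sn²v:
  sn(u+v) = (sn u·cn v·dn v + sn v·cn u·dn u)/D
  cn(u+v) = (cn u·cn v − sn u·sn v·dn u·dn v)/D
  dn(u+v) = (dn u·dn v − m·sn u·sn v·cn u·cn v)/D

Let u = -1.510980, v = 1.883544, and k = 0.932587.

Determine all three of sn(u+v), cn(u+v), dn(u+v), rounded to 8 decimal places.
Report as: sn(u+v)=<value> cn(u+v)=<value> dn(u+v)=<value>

sn(u+v)=0.35724095 cn(u+v)=0.93401226 dn(u+v)=0.94287092

sn u = -0.9268263694640602, cn u = 0.37549018744312, dn u = 0.5028972122219968
sn v = 0.9768047446084465, cn v = 0.2141319474306147, dn v = 0.4125048455754194
m = k² = 0.869718512569
D = 1 − m·sn²u·sn²v = 0.2871617449679912
sn(u+v) = (sn u·cn v·dn v + sn v·cn u·dn u)/D = 0.1025859345213409/0.2871617449679912 = 0.3572409498095777
cn(u+v) = (cn u·cn v − sn u·sn v·dn u·dn v)/D = 0.2682125907026827/0.2871617449679912 = 0.9340122610432642
dn(u+v) = (dn u·dn v − m·sn u·sn v·cn u·cn v)/D = 0.2707564583988729/0.2871617449679912 = 0.9428709190670682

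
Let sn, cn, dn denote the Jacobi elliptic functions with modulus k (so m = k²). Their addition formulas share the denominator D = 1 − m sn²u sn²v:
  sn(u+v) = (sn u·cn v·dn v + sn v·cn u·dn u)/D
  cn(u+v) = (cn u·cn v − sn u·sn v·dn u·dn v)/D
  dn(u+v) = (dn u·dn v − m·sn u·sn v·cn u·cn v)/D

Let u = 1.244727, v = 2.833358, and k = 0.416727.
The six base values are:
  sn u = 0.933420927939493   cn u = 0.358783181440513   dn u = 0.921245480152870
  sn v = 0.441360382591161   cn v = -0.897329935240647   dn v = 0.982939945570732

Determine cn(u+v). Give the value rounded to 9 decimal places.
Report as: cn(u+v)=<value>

cn(u+v)=-0.716109097

m = k² = 0.173661392529
D = 1 − m·sn²u·sn²v = 0.9705255953451488
cn(u+v) = (cn u·cn v − sn u·sn v·dn u·dn v)/D = -0.6950022075612176/0.9705255953451488 = -0.7161090968590616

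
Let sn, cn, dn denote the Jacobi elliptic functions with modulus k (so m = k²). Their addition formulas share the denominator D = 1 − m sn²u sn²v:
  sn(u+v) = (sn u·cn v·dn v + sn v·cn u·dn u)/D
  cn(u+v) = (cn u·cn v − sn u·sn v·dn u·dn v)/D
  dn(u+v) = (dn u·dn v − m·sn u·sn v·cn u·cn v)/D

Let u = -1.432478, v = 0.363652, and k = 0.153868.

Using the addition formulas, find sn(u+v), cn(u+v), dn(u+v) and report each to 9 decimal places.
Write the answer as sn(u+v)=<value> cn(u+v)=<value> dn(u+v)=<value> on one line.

sn(u+v)=-0.874787580 cn(u+v)=0.484506646 dn(u+v)=0.990899769

sn u = -0.989361699081606, cn u = 0.1454765561537589, dn u = 0.9883449248071812
sn v = 0.3555170718005961, cn v = 0.9346697874962739, dn v = 0.9985026862882084
m = k² = 0.023675361424
D = 1 − m·sn²u·sn²v = 0.9970709436604898
sn(u+v) = (sn u·cn v·dn v + sn v·cn u·dn u)/D = -0.8722252776137409/0.9970709436604898 = -0.8747875797198441
cn(u+v) = (cn u·cn v − sn u·sn v·dn u·dn v)/D = 0.4830874990968533/0.9970709436604898 = 0.4845066463609116
dn(u+v) = (dn u·dn v − m·sn u·sn v·cn u·cn v)/D = 0.987997367301665/0.9970709436604898 = 0.9908997685505572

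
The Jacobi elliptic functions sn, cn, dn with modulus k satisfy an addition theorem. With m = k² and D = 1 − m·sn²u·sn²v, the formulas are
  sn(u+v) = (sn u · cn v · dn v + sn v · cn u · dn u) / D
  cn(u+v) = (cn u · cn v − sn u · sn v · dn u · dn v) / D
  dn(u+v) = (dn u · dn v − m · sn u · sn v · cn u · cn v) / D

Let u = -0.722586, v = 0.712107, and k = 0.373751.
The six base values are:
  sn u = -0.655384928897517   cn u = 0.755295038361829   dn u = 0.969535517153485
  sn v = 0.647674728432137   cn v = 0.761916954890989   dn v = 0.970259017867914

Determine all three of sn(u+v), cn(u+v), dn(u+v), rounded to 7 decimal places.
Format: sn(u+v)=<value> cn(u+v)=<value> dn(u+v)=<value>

m = k² = 0.139689810001
D = 1 − m·sn²u·sn²v = 0.9748306772141516
sn(u+v) = (sn u·cn v·dn v + sn v·cn u·dn u)/D = -0.01021503759868917/0.9748306772141516 = -0.01047878143092651
cn(u+v) = (cn u·cn v − sn u·sn v·dn u·dn v)/D = 0.9747771551717135/0.9748306772141516 = 0.9999450960626403
dn(u+v) = (dn u·dn v − m·sn u·sn v·cn u·cn v)/D = 0.9748232009067876/0.9748306772141516 = 0.999992330660556

sn(u+v)=-0.0104788 cn(u+v)=0.9999451 dn(u+v)=0.9999923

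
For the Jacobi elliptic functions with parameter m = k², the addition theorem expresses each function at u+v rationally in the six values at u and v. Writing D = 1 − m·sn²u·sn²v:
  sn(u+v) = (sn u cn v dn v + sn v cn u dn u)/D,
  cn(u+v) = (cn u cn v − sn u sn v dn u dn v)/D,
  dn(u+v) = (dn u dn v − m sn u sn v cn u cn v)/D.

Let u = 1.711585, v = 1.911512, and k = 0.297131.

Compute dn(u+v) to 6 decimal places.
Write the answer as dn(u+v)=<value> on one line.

sn u = 0.9950450512381085, cn u = -0.09942507735249673, dn u = 0.9552936274846851
sn v = 0.9579974791576034, cn v = -0.2867766202598763, dn v = 0.9586312904893963
m = k² = 0.088286831161
D = 1 − m·sn²u·sn²v = 0.9197749216342325
dn(u+v) = (dn u·dn v − m·sn u·sn v·cn u·cn v)/D = 0.9133747415510064/0.9197749216342325 = 0.9930415801380469

dn(u+v)=0.993042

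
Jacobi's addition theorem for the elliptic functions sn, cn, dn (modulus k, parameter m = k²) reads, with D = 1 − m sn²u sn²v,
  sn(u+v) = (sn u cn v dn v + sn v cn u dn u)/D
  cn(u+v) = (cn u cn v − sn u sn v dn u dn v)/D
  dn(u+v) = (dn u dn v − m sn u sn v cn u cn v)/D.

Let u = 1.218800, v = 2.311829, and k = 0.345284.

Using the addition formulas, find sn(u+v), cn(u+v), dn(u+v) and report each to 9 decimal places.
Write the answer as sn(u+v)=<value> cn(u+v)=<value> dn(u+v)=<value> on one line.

sn u = 0.9291525979580364, cn u = 0.3696964291250749, dn u = 0.9471396669395145
sn v = 0.7936778154308396, cn v = -0.6083383312704618, dn v = 0.9617170834454065
m = k² = 0.119221040656
D = 1 − m·sn²u·sn²v = 0.9351641092252709
sn(u+v) = (sn u·cn v·dn v + sn v·cn u·dn u)/D = -0.2656905550526534/0.9351641092252709 = -0.2841111548568331
cn(u+v) = (cn u·cn v − sn u·sn v·dn u·dn v)/D = -0.8966272581953481/0.9351641092252709 = -0.9587913494008572
dn(u+v) = (dn u·dn v − m·sn u·sn v·cn u·cn v)/D = 0.9306534921998459/0.9351641092252709 = 0.995176657250927

sn(u+v)=-0.284111155 cn(u+v)=-0.958791349 dn(u+v)=0.995176657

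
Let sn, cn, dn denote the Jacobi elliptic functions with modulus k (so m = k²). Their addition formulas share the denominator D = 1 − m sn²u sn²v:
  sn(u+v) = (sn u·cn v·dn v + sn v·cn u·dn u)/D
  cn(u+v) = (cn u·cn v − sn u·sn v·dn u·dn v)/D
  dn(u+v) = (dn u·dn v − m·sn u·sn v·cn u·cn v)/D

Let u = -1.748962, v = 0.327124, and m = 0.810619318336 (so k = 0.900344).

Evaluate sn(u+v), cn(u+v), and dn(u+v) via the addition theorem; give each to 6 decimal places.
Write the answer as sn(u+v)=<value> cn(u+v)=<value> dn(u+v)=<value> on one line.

sn(u+v)=-0.916443 cn(u+v)=0.400164 dn(u+v)=0.564966

sn u = -0.9711256934022571, cn u = 0.238568412858839, dn u = 0.4853009262970955
sn v = 0.316951079170709, cn v = 0.9484418872089755, dn v = 0.9584189143537665
m = k² = 0.810619318336
D = 1 − m·sn²u·sn²v = 0.9232015759411195
sn(u+v) = (sn u·cn v·dn v + sn v·cn u·dn u)/D = -0.84606197046726/0.9232015759411195 = -0.9164433776066481
cn(u+v) = (cn u·cn v − sn u·sn v·dn u·dn v)/D = 0.3694323915809548/0.9232015759411195 = 0.4001643857727954
dn(u+v) = (dn u·dn v − m·sn u·sn v·cn u·cn v)/D = 0.5215773518493037/0.9232015759411195 = 0.5649658378427304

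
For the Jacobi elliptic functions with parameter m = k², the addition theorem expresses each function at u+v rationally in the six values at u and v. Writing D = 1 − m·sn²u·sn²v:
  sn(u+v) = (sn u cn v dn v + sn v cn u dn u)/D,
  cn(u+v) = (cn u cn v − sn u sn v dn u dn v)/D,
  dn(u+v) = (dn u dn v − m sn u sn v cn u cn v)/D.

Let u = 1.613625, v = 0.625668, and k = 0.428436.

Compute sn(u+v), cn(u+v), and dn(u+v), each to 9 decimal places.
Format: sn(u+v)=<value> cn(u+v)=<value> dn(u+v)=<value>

sn u = 0.9994166524395174, cn u = 0.03415193737679997, dn u = 0.9036905924986473
sn v = 0.5800233660754076, cn v = 0.8145998372247282, dn v = 0.9686311543773021
m = k² = 0.183557406096
D = 1 − m·sn²u·sn²v = 0.9383183399409284
sn(u+v) = (sn u·cn v·dn v + sn v·cn u·dn u)/D = 0.8064876283374311/0.9383183399409284 = 0.8595032133638178
cn(u+v) = (cn u·cn v − sn u·sn v·dn u·dn v)/D = -0.4796029737274001/0.9383183399409284 = -0.511130341710675
dn(u+v) = (dn u·dn v − m·sn u·sn v·cn u·cn v)/D = 0.8723826441387156/0.9383183399409284 = 0.9297299296032477

sn(u+v)=0.859503213 cn(u+v)=-0.511130342 dn(u+v)=0.929729930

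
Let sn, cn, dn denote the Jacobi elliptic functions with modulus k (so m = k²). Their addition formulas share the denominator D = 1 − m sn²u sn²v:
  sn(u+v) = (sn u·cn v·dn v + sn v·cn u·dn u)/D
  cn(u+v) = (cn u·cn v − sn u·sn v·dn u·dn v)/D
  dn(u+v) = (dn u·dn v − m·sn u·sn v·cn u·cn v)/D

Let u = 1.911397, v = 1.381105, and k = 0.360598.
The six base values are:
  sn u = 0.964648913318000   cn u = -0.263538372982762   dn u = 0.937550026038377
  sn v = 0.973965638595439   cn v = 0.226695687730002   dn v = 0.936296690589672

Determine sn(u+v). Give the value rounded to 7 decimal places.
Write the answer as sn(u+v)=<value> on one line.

sn(u+v)=-0.0405514

m = k² = 0.130030917604
D = 1 − m·sn²u·sn²v = 0.8852183518020248
sn(u+v) = (sn u·cn v·dn v + sn v·cn u·dn u)/D = -0.03589683008748686/0.8852183518020248 = -0.04055138488081755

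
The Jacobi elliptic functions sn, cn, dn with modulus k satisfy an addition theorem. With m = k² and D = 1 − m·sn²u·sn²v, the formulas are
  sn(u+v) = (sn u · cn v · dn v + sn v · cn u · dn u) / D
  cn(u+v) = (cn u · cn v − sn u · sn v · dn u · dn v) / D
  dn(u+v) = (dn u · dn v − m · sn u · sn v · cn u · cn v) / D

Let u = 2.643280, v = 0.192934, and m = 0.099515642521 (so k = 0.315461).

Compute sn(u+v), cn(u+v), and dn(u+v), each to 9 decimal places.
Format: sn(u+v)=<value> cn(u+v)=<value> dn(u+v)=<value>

sn(u+v)=0.377689322 cn(u+v)=-0.925932382 dn(u+v)=0.992876715

sn u = 0.5464634395176429, cn u = -0.8374829605851975, dn u = 0.9850291421409651
sn v = 0.1916232601920925, cn v = 0.9814685558658278, dn v = 0.9981712468144521
m = k² = 0.099515642521
D = 1 − m·sn²u·sn²v = 0.9989087857630442
sn(u+v) = (sn u·cn v·dn v + sn v·cn u·dn u)/D = 0.3772771815997078/0.9989087857630442 = 0.3776893215645453
cn(u+v) = (cn u·cn v − sn u·sn v·dn u·dn v)/D = -0.9249219915856582/0.9989087857630442 = -0.9259323821835553
dn(u+v) = (dn u·dn v − m·sn u·sn v·cn u·cn v)/D = 0.9917932736254157/0.9989087857630442 = 0.9928767148321825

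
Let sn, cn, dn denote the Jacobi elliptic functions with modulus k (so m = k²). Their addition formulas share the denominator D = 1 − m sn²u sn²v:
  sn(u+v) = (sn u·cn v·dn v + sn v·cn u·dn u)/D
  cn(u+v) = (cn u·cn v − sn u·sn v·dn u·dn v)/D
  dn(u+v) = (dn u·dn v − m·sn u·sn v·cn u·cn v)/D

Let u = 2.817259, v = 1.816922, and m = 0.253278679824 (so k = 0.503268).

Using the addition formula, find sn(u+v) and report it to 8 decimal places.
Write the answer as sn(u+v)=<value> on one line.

sn(u+v)=-0.93123838

sn u = 0.5234877223341935, cn u = -0.8520332179940864, dn u = 0.9646717906648597
sn v = 0.9937468793101623, cn v = -0.1116563471608923, dn v = 0.8659555305564222
m = k² = 0.253278679824
D = 1 − m·sn²u·sn²v = 0.9314569871406834
sn(u+v) = (sn u·cn v·dn v + sn v·cn u·dn u)/D = -0.8674084977379519/0.9314569871406834 = -0.9312383821400678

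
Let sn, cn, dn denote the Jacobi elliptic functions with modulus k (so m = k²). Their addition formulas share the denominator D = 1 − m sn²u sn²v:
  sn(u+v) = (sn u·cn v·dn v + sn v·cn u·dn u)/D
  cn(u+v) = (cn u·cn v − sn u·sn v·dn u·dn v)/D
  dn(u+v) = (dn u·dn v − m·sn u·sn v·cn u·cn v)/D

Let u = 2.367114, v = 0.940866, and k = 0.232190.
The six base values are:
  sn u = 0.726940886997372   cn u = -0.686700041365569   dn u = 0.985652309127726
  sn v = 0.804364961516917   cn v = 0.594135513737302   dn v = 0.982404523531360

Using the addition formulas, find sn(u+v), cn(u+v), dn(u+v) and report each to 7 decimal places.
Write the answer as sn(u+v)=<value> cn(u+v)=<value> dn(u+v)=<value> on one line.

m = k² = 0.0539121961
D = 1 − m·sn²u·sn²v = 0.9815671917730882
sn(u+v) = (sn u·cn v·dn v + sn v·cn u·dn u)/D = -0.1201305118904748/0.9815671917730882 = -0.1223864376247874
cn(u+v) = (cn u·cn v − sn u·sn v·dn u·dn v)/D = -0.9741882836896772/0.9815671917730882 = -0.9924825237179313
dn(u+v) = (dn u·dn v − m·sn u·sn v·cn u·cn v)/D = 0.9811707938678817/0.9815671917730882 = 0.9995961581555202

sn(u+v)=-0.1223864 cn(u+v)=-0.9924825 dn(u+v)=0.9995962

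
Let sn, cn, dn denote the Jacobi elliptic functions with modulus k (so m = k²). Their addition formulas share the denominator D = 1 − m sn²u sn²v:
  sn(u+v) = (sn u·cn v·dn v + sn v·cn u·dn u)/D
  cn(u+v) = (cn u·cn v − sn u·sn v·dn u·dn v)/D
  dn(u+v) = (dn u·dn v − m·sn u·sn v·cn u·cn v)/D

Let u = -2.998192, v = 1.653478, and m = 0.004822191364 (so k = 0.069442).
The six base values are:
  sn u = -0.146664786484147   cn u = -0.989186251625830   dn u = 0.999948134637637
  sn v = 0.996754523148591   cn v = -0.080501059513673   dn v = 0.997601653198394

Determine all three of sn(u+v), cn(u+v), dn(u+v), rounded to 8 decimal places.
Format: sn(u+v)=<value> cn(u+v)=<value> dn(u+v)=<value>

m = k² = 0.004822191364
D = 1 − m·sn²u·sn²v = 0.99989694416658
sn(u+v) = (sn u·cn v·dn v + sn v·cn u·dn u)/D = -0.9741463783342425/0.99989694416658 = -0.9742467801481274
cn(u+v) = (cn u·cn v − sn u·sn v·dn u·dn v)/D = 0.2254611552617076/0.99989694416658 = 0.225484392743725
dn(u+v) = (dn u·dn v − m·sn u·sn v·cn u·cn v)/D = 0.9976060478025254/0.99989694416658 = 0.9977088675213783

sn(u+v)=-0.97424678 cn(u+v)=0.22548439 dn(u+v)=0.99770887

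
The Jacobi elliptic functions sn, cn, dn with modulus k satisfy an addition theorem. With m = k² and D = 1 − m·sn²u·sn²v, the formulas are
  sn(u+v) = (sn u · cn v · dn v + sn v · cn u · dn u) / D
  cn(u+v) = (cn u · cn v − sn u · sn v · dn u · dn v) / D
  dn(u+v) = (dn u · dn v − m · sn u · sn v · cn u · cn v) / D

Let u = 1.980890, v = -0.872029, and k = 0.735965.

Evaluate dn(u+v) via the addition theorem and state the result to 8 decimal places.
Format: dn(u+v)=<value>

sn u = 0.998148633314137, cn u = -0.06082191885431152, dn u = 0.6784977725483262
sn v = -0.7318948020329401, cn v = 0.6814176390123486, dn v = 0.8425302962321466
m = k² = 0.541644481225
D = 1 − m·sn²u·sn²v = 0.7109306266455177
dn(u+v) = (dn u·dn v − m·sn u·sn v·cn u·cn v)/D = 0.5552553883846417/0.7109306266455177 = 0.7810261192496094

dn(u+v)=0.78102612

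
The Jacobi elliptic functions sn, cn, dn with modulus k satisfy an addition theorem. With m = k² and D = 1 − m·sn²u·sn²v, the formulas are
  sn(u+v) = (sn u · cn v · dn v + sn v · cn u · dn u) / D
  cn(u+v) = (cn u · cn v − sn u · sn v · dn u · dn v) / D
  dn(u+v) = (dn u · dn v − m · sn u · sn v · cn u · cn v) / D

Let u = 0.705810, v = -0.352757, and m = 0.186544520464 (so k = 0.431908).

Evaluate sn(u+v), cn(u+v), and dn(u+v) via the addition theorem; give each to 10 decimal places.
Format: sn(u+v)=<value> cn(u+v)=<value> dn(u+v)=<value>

sn u = 0.641110926287416, cn u = 0.7674482263937362, dn u = 0.9608984704753602
sn v = -0.3442381158693849, cn v = 0.9388823779274462, dn v = 0.9888854820617566
m = k² = 0.186544520464
D = 1 − m·sn²u·sn²v = 0.9909141248304827
sn(u+v) = (sn u·cn v·dn v + sn v·cn u·dn u)/D = 0.3413827176193058/0.9909141248304827 = 0.3445129189955857
cn(u+v) = (cn u·cn v − sn u·sn v·dn u·dn v)/D = 0.930251924426614/0.9909141248304827 = 0.9387815766434389
dn(u+v) = (dn u·dn v − m·sn u·sn v·cn u·cn v)/D = 0.979882901911347/0.9909141248304827 = 0.9888676297544726

sn(u+v)=0.3445129190 cn(u+v)=0.9387815766 dn(u+v)=0.9888676298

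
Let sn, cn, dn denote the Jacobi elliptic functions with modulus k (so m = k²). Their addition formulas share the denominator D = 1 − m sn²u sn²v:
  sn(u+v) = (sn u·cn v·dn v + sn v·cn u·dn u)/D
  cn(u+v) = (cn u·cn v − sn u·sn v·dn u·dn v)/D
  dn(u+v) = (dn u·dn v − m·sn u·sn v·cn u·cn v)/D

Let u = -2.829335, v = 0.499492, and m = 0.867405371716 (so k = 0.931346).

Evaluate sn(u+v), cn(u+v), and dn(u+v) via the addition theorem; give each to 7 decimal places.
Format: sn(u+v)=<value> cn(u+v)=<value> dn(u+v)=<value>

sn u = -0.9898640991452913, cn u = -0.1420178341733213, dn u = 0.3874137114263824
sn v = 0.4639966922487599, cn v = 0.8858369317104642, dn v = 0.901805830355476
m = k² = 0.867405371716
D = 1 − m·sn²u·sn²v = 0.8170202528453627
sn(u+v) = (sn u·cn v·dn v + sn v·cn u·dn u)/D = -0.816284754367318/0.8170202528453627 = -0.9990997793806416
cn(u+v) = (cn u·cn v − sn u·sn v·dn u·dn v)/D = 0.03465967897987268/0.8170202528453627 = 0.04242205607408941
dn(u+v) = (dn u·dn v − m·sn u·sn v·cn u·cn v)/D = 0.2992521548277696/0.8170202528453627 = 0.3662726276191944

sn(u+v)=-0.9990998 cn(u+v)=0.0424221 dn(u+v)=0.3662726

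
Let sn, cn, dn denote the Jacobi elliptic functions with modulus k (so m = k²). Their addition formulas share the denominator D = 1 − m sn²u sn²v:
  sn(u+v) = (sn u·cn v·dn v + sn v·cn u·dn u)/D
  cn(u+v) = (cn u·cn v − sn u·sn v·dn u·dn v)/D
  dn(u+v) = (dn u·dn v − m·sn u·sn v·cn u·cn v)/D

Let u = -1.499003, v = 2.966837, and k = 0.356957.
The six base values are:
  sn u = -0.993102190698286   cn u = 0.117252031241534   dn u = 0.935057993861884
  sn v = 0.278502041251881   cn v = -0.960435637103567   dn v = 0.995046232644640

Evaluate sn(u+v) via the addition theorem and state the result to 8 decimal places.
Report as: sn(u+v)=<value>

sn(u+v)=0.98926250

m = k² = 0.127418299849
D = 1 − m·sn²u·sn²v = 0.9902528768979322
sn(u+v) = (sn u·cn v·dn v + sn v·cn u·dn u)/D = 0.9796200321233605/0.9902528768979322 = 0.9892624954467386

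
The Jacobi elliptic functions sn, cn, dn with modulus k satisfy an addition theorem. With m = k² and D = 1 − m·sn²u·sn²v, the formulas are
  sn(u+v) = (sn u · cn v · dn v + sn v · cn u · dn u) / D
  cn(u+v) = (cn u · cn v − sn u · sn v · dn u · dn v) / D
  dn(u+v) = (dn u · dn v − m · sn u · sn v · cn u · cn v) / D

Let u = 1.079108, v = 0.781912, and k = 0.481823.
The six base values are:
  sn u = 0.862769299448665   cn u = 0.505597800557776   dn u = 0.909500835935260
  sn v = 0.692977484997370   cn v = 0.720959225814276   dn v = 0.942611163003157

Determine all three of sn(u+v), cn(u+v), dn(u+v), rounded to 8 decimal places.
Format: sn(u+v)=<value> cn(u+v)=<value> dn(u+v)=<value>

sn(u+v)=0.98688120 cn(u+v)=-0.16144811 dn(u+v)=0.87971461

m = k² = 0.232153403329
D = 1 − m·sn²u·sn²v = 0.9170144131533477
sn(u+v) = (sn u·cn v·dn v + sn v·cn u·dn u)/D = 0.9049842873944377/0.9170144131533477 = 0.9868812031890078
cn(u+v) = (cn u·cn v − sn u·sn v·dn u·dn v)/D = -0.1480502397842046/0.9170144131533477 = -0.1614481055702304
dn(u+v) = (dn u·dn v − m·sn u·sn v·cn u·cn v)/D = 0.8067109737150098/0.9170144131533477 = 0.8797146066013987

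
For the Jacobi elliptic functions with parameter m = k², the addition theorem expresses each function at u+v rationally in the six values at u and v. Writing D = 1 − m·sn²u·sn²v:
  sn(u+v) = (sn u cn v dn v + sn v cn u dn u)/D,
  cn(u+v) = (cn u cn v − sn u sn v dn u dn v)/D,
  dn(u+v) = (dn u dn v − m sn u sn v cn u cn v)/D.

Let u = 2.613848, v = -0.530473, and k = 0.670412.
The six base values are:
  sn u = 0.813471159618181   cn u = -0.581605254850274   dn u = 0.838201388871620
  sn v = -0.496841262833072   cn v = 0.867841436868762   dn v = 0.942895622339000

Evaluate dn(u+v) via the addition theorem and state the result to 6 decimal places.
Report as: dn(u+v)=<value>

m = k² = 0.449452249744
D = 1 − m·sn²u·sn²v = 0.9265818912026602
dn(u+v) = (dn u·dn v − m·sn u·sn v·cn u·cn v)/D = 0.6986485087265485/0.9265818912026602 = 0.7540062193744529

dn(u+v)=0.754006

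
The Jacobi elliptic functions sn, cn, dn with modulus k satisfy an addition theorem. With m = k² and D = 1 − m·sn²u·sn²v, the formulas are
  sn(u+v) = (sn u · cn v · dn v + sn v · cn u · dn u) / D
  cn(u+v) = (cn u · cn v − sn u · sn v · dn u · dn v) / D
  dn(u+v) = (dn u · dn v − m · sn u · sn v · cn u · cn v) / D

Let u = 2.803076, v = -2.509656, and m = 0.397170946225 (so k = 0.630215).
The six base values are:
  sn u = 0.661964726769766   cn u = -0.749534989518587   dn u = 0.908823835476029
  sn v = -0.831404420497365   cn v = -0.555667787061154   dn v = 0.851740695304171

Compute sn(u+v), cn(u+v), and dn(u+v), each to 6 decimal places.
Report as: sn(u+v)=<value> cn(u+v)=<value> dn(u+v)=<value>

m = k² = 0.397170946225
D = 1 − m·sn²u·sn²v = 0.8796982827074788
sn(u+v) = (sn u·cn v·dn v + sn v·cn u·dn u)/D = 0.253050865836751/0.8796982827074788 = 0.2876564281311626
cn(u+v) = (cn u·cn v − sn u·sn v·dn u·dn v)/D = 0.8425166632760196/0.8796982827074788 = 0.9577336682788286
dn(u+v) = (dn u·dn v − m·sn u·sn v·cn u·cn v)/D = 0.8651221474700009/0.8796982827074788 = 0.98343052893929

sn(u+v)=0.287656 cn(u+v)=0.957734 dn(u+v)=0.983431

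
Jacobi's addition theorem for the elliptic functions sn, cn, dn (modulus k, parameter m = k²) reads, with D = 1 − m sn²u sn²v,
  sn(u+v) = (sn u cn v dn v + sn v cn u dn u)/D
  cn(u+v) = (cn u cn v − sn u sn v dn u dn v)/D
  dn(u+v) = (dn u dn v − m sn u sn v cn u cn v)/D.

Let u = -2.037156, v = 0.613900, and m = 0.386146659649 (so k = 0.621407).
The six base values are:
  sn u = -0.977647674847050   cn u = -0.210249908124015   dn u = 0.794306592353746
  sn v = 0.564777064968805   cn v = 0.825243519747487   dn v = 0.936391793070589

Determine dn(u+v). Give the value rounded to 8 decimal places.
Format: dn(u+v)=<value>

dn(u+v)=0.80109812

m = k² = 0.386146659649
D = 1 − m·sn²u·sn²v = 0.8822743410378623
dn(u+v) = (dn u·dn v − m·sn u·sn v·cn u·cn v)/D = 0.7067883146951475/0.8822743410378623 = 0.8010981186007495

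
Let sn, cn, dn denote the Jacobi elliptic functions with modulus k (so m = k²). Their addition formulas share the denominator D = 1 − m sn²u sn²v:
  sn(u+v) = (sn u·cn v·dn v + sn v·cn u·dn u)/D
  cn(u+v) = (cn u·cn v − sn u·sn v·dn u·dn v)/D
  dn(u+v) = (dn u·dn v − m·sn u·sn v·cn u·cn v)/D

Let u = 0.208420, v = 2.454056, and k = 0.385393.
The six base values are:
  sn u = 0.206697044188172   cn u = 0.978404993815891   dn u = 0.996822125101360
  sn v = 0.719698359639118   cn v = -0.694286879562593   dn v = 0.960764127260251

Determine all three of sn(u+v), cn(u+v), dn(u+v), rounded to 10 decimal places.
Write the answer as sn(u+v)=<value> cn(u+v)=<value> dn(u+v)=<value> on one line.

sn(u+v)=0.5659023510 cn(u+v)=-0.8244722731 dn(u+v)=0.9759275876

m = k² = 0.148527764449
D = 1 − m·sn²u·sn²v = 0.9967131703020893
sn(u+v) = (sn u·cn v·dn v + sn v·cn u·dn u)/D = 0.5640423263071102/0.9967131703020893 = 0.5659023509603643
cn(u+v) = (cn u·cn v − sn u·sn v·dn u·dn v)/D = -0.8217623731880798/0.9967131703020893 = -0.8244722731405421
dn(u+v) = (dn u·dn v − m·sn u·sn v·cn u·cn v)/D = 0.9727198797735879/0.9967131703020893 = 0.9759275875513621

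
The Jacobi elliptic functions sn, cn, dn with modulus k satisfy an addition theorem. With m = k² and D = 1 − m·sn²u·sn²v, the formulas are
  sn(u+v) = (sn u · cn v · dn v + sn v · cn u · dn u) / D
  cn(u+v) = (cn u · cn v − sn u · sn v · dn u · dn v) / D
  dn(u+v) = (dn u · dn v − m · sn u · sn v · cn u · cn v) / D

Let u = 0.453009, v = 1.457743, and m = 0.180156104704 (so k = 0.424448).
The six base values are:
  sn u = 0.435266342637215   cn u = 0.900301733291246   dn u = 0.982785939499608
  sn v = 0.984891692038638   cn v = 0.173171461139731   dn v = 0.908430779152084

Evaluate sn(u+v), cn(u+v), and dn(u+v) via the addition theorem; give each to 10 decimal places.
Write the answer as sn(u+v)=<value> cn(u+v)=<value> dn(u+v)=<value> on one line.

sn(u+v)=0.9720939286 cn(u+v)=-0.2345919734 dn(u+v)=0.9109108064

m = k² = 0.180156104704
D = 1 − m·sn²u·sn²v = 0.966891759325411
sn(u+v) = (sn u·cn v·dn v + sn v·cn u·dn u)/D = 0.9399096088466277/0.966891759325411 = 0.9720939285927844
cn(u+v) = (cn u·cn v − sn u·sn v·dn u·dn v)/D = -0.2268250459035945/0.966891759325411 = -0.2345919734199076
dn(u+v) = (dn u·dn v − m·sn u·sn v·cn u·cn v)/D = 0.8807521521727717/0.966891759325411 = 0.9109108063836041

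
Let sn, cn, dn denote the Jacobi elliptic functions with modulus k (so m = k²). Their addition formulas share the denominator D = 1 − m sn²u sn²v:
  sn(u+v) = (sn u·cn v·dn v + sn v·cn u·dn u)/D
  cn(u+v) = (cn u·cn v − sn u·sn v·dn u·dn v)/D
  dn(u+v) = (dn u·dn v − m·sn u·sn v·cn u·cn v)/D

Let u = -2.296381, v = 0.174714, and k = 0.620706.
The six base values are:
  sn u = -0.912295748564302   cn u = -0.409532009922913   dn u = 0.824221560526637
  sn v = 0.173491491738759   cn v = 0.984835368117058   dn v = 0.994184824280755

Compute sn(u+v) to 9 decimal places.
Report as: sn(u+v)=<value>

sn(u+v)=-0.961073517

m = k² = 0.385275938436
D = 1 − m·sn²u·sn²v = 0.9903483947400408
sn(u+v) = (sn u·cn v·dn v + sn v·cn u·dn u)/D = -0.9517976151457061/0.9903483947400408 = -0.9610735173610757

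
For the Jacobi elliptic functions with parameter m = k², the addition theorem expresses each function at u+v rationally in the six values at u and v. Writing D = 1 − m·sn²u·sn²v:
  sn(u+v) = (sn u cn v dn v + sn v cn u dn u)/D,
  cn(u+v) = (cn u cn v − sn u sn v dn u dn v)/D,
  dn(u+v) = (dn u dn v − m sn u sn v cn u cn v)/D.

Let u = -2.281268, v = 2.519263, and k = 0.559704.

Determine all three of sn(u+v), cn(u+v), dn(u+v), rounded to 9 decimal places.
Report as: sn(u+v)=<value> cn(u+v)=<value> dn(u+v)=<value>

sn u = -0.8911273930303369, cn u = -0.4537532031743198, dn u = 0.8667357813767365
sn v = 0.7768515808873855, cn v = -0.6296837470292289, dn v = 0.9005236961554884
m = k² = 0.313268567616
D = 1 − m·sn²u·sn²v = 0.8498682603553048
sn(u+v) = (sn u·cn v·dn v + sn v·cn u·dn u)/D = 0.1997860494876543/0.8498682603553048 = 0.2350788455191039
cn(u+v) = (cn u·cn v − sn u·sn v·dn u·dn v)/D = 0.8260518109594995/0.8498682603553048 = 0.9719763044382334
dn(u+v) = (dn u·dn v − m·sn u·sn v·cn u·cn v)/D = 0.8424797401143345/0.8498682603553048 = 0.9913062758245832

sn(u+v)=0.235078846 cn(u+v)=0.971976304 dn(u+v)=0.991306276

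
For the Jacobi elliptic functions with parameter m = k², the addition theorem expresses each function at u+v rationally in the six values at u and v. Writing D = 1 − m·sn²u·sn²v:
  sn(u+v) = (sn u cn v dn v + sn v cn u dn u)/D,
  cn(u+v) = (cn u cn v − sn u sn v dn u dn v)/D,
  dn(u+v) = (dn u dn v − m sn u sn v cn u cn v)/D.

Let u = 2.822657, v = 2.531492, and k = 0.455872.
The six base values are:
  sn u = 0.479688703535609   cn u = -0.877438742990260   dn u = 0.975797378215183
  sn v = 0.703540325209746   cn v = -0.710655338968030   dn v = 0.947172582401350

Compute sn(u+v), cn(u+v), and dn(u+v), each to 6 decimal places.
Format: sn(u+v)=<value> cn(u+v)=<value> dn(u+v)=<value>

m = k² = 0.207819280384
D = 1 − m·sn²u·sn²v = 0.9763308419695614
sn(u+v) = (sn u·cn v·dn v + sn v·cn u·dn u)/D = -0.9252577559737388/0.9763308419695614 = -0.9476887507796104
cn(u+v) = (cn u·cn v − sn u·sn v·dn u·dn v)/D = 0.3116408156699533/0.9763308419695614 = 0.3191959142059646
dn(u+v) = (dn u·dn v − m·sn u·sn v·cn u·cn v)/D = 0.8805154337503109/0.9763308419695614 = 0.9018617418395171

sn(u+v)=-0.947689 cn(u+v)=0.319196 dn(u+v)=0.901862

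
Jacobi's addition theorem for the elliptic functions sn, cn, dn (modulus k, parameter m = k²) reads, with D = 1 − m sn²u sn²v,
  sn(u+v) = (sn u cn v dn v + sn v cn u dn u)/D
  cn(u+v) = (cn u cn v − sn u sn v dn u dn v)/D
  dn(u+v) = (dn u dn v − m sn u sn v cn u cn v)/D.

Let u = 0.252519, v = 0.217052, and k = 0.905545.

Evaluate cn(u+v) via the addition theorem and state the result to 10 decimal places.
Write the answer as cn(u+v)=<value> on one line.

cn(u+v)=0.8977630780

sn u = 0.2477446297301541, cn u = 0.9688253704563423, dn u = 0.9745100357199108
sn v = 0.214002099337477, cn v = 0.9768332004386177, dn v = 0.9810433248514529
m = k² = 0.820011747025
D = 1 − m·sn²u·sn²v = 0.9976950333831579
cn(u+v) = (cn u·cn v − sn u·sn v·dn u·dn v)/D = 0.8956937641178027/0.9976950333831579 = 0.8977630780425241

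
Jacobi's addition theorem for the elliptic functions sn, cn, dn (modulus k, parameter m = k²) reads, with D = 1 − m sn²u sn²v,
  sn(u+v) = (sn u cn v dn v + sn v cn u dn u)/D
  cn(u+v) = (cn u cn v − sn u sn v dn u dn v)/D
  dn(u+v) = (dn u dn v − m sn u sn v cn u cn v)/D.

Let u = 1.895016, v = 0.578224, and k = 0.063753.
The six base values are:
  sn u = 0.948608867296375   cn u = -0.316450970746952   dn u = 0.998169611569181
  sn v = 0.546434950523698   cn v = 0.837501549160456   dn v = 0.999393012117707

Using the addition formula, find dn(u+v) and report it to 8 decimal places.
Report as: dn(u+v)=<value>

dn(u+v)=0.99921332

m = k² = 0.004064445009
D = 1 − m·sn²u·sn²v = 0.9989079247845819
dn(u+v) = (dn u·dn v − m·sn u·sn v·cn u·cn v)/D = 0.9981221006942833/0.9989079247845819 = 0.999213316792468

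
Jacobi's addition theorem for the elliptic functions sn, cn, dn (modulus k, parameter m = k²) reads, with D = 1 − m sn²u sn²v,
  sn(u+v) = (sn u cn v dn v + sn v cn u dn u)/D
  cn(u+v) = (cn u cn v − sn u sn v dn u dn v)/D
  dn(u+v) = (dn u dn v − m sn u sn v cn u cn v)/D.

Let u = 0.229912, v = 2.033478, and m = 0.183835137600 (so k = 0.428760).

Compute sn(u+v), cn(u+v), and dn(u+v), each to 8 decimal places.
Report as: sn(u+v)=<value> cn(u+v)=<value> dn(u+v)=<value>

sn(u+v)=0.84793791 cn(u+v)=-0.53009556 dn(u+v)=0.93157006

sn u = 0.2275332436134779, cn u = 0.9737703132929909, dn u = 0.9952299240852786
sn v = 0.9405550705543234, cn v = -0.3396412213712461, dn v = 0.9150799843781788
m = k² = 0.1838351376
D = 1 − m·sn²u·sn²v = 0.9915804922978387
sn(u+v) = (sn u·cn v·dn v + sn v·cn u·dn u)/D = 0.8407986885397691/0.9915804922978387 = 0.8479379082895677
cn(u+v) = (cn u·cn v − sn u·sn v·dn u·dn v)/D = -0.5256324172417721/0.9915804922978387 = -0.5300955608996482
dn(u+v) = (dn u·dn v − m·sn u·sn v·cn u·cn v)/D = 0.9237266981940201/0.9915804922978387 = 0.9315700594849566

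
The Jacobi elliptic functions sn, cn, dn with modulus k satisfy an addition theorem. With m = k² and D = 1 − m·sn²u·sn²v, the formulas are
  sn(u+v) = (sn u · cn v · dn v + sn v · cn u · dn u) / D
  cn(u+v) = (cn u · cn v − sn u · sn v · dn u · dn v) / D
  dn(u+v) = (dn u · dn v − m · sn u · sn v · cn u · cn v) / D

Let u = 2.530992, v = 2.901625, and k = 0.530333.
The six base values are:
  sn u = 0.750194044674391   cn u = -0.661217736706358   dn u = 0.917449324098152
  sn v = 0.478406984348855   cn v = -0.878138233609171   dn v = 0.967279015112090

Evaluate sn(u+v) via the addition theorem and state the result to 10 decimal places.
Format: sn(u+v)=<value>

m = k² = 0.281253090889
D = 1 − m·sn²u·sn²v = 0.9637724010676385
sn(u+v) = (sn u·cn v·dn v + sn v·cn u·dn u)/D = -0.9274361671748511/0.9637724010676385 = -0.9622979099084647

sn(u+v)=-0.9622979099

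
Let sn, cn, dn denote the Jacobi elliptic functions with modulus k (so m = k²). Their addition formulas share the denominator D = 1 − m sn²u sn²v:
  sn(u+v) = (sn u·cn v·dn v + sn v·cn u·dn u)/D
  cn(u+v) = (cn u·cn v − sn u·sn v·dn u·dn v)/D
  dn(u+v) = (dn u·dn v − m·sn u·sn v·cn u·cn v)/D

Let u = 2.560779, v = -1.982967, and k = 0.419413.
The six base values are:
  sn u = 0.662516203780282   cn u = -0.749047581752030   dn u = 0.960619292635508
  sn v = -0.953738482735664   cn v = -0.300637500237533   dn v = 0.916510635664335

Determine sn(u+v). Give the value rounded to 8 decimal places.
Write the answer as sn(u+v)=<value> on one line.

m = k² = 0.175907264569
D = 1 − m·sn²u·sn²v = 0.9297679415337038
sn(u+v) = (sn u·cn v·dn v + sn v·cn u·dn u)/D = 0.5037140675569989/0.9297679415337038 = 0.5417632132229625

sn(u+v)=0.54176321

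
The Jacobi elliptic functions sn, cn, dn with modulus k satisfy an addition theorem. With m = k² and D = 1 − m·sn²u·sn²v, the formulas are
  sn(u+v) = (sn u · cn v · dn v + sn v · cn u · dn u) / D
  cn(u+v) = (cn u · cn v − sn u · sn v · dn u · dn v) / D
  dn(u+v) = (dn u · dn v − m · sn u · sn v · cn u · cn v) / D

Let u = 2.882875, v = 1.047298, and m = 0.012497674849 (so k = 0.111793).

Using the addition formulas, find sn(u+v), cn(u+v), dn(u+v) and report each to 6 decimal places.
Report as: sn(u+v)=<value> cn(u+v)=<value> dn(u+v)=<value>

sn(u+v)=-0.701731 cn(u+v)=-0.712442 dn(u+v)=0.996918

sn u = 0.2653463456883148, cn u = -0.9641531604625156, dn u = 0.9995599307551265
sn v = 0.8651146054789164, cn v = 0.5015742411518546, dn v = 0.9953122370339257
m = k² = 0.012497674849
D = 1 − m·sn²u·sn²v = 0.9993414288044661
sn(u+v) = (sn u·cn v·dn v + sn v·cn u·dn u)/D = -0.7012689245392852/0.9993414288044661 = -0.7017310644053139
cn(u+v) = (cn u·cn v − sn u·sn v·dn u·dn v)/D = -0.7119727430179235/0.9993414288044661 = -0.7124419367559613
dn(u+v) = (dn u·dn v − m·sn u·sn v·cn u·cn v)/D = 0.9962616164827124/0.9993414288044661 = 0.9969181580659194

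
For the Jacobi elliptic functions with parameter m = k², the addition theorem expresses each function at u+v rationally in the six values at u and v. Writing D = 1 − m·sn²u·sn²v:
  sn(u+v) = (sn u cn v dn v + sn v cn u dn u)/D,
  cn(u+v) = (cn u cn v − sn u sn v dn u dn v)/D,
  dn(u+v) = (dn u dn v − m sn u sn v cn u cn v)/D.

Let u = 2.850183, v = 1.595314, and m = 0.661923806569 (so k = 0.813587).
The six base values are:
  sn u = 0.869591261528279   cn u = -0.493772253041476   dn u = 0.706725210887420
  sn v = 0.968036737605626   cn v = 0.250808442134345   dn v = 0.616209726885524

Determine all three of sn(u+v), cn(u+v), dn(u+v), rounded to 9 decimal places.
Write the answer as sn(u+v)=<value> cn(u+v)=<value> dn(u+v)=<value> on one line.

sn(u+v)=-0.383110828 cn(u+v)=-0.923702383 dn(u+v)=0.950182539

m = k² = 0.661923806569
D = 1 − m·sn²u·sn²v = 0.5309468967155798
sn(u+v) = (sn u·cn v·dn v + sn v·cn u·dn u)/D = -0.2034115054347333/0.5309468967155798 = -0.3831108283955141
cn(u+v) = (cn u·cn v − sn u·sn v·dn u·dn v)/D = -0.490436913974346/0.5309468967155798 = -0.9237023834364091
dn(u+v) = (dn u·dn v − m·sn u·sn v·cn u·cn v)/D = 0.5044964702453514/0.5309468967155798 = 0.9501825387174314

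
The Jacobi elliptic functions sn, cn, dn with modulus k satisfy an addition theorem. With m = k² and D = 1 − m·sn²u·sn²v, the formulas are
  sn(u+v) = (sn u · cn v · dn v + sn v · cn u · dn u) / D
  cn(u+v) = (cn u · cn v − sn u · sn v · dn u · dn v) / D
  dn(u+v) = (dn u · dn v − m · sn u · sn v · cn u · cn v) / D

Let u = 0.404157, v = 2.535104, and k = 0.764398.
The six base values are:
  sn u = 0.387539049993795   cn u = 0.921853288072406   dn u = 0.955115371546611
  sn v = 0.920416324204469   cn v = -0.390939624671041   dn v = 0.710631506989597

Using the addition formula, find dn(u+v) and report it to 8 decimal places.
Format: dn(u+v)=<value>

dn(u+v)=0.81439135

m = k² = 0.584304302404
D = 1 − m·sn²u·sn²v = 0.9256572452165783
dn(u+v) = (dn u·dn v − m·sn u·sn v·cn u·cn v)/D = 0.7538472560001113/0.9256572452165783 = 0.8143913526261352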